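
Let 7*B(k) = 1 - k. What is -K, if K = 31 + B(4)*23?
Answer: -148/7 ≈ -21.143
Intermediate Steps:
B(k) = ⅐ - k/7 (B(k) = (1 - k)/7 = ⅐ - k/7)
K = 148/7 (K = 31 + (⅐ - ⅐*4)*23 = 31 + (⅐ - 4/7)*23 = 31 - 3/7*23 = 31 - 69/7 = 148/7 ≈ 21.143)
-K = -1*148/7 = -148/7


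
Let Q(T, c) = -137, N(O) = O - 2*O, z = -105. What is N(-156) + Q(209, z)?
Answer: 19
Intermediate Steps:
N(O) = -O
N(-156) + Q(209, z) = -1*(-156) - 137 = 156 - 137 = 19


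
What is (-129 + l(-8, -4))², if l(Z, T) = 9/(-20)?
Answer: 6702921/400 ≈ 16757.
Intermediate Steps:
l(Z, T) = -9/20 (l(Z, T) = 9*(-1/20) = -9/20)
(-129 + l(-8, -4))² = (-129 - 9/20)² = (-2589/20)² = 6702921/400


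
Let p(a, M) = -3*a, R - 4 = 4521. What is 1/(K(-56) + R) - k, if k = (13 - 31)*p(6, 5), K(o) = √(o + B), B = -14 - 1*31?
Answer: (-324*√101 + 1466099*I)/(√101 - 4525*I) ≈ -324.0 - 4.9127e-7*I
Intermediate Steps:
R = 4525 (R = 4 + 4521 = 4525)
B = -45 (B = -14 - 31 = -45)
K(o) = √(-45 + o) (K(o) = √(o - 45) = √(-45 + o))
k = 324 (k = (13 - 31)*(-3*6) = -18*(-18) = 324)
1/(K(-56) + R) - k = 1/(√(-45 - 56) + 4525) - 1*324 = 1/(√(-101) + 4525) - 324 = 1/(I*√101 + 4525) - 324 = 1/(4525 + I*√101) - 324 = -324 + 1/(4525 + I*√101)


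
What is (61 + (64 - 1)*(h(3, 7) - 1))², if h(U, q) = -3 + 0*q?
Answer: 36481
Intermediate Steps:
h(U, q) = -3 (h(U, q) = -3 + 0 = -3)
(61 + (64 - 1)*(h(3, 7) - 1))² = (61 + (64 - 1)*(-3 - 1))² = (61 + 63*(-4))² = (61 - 252)² = (-191)² = 36481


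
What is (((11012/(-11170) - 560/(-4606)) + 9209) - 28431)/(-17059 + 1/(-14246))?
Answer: 503187813970784/446545365524475 ≈ 1.1268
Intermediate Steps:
(((11012/(-11170) - 560/(-4606)) + 9209) - 28431)/(-17059 + 1/(-14246)) = (((11012*(-1/11170) - 560*(-1/4606)) + 9209) - 28431)/(-17059 - 1/14246) = (((-5506/5585 + 40/329) + 9209) - 28431)/(-243022515/14246) = ((-1588074/1837465 + 9209) - 28431)*(-14246/243022515) = (16919627111/1837465 - 28431)*(-14246/243022515) = -35321340304/1837465*(-14246/243022515) = 503187813970784/446545365524475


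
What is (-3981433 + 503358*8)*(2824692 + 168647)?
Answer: 135990384109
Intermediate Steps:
(-3981433 + 503358*8)*(2824692 + 168647) = (-3981433 + 4026864)*2993339 = 45431*2993339 = 135990384109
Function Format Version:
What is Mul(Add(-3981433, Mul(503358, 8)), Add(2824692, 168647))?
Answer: 135990384109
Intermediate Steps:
Mul(Add(-3981433, Mul(503358, 8)), Add(2824692, 168647)) = Mul(Add(-3981433, 4026864), 2993339) = Mul(45431, 2993339) = 135990384109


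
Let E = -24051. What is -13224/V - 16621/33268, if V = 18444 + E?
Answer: 115580695/62177892 ≈ 1.8589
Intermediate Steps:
V = -5607 (V = 18444 - 24051 = -5607)
-13224/V - 16621/33268 = -13224/(-5607) - 16621/33268 = -13224*(-1/5607) - 16621*1/33268 = 4408/1869 - 16621/33268 = 115580695/62177892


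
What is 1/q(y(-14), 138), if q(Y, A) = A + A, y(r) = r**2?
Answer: 1/276 ≈ 0.0036232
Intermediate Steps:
q(Y, A) = 2*A
1/q(y(-14), 138) = 1/(2*138) = 1/276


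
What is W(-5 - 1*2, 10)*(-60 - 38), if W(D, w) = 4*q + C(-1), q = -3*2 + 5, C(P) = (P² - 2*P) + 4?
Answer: -294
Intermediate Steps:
C(P) = 4 + P² - 2*P
q = -1 (q = -6 + 5 = -1)
W(D, w) = 3 (W(D, w) = 4*(-1) + (4 + (-1)² - 2*(-1)) = -4 + (4 + 1 + 2) = -4 + 7 = 3)
W(-5 - 1*2, 10)*(-60 - 38) = 3*(-60 - 38) = 3*(-98) = -294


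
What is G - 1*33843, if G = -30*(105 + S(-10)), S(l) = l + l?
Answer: -36393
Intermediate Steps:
S(l) = 2*l
G = -2550 (G = -30*(105 + 2*(-10)) = -30*(105 - 20) = -30*85 = -2550)
G - 1*33843 = -2550 - 1*33843 = -2550 - 33843 = -36393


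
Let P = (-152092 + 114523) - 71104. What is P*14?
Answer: -1521422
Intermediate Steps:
P = -108673 (P = -37569 - 71104 = -108673)
P*14 = -108673*14 = -1521422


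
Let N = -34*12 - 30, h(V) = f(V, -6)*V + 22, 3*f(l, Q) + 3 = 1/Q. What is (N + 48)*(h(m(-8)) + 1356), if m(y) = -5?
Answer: -1618435/3 ≈ -5.3948e+5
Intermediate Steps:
f(l, Q) = -1 + 1/(3*Q)
h(V) = 22 - 19*V/18 (h(V) = ((⅓ - 1*(-6))/(-6))*V + 22 = (-(⅓ + 6)/6)*V + 22 = (-⅙*19/3)*V + 22 = -19*V/18 + 22 = 22 - 19*V/18)
N = -438 (N = -408 - 30 = -438)
(N + 48)*(h(m(-8)) + 1356) = (-438 + 48)*((22 - 19/18*(-5)) + 1356) = -390*((22 + 95/18) + 1356) = -390*(491/18 + 1356) = -390*24899/18 = -1618435/3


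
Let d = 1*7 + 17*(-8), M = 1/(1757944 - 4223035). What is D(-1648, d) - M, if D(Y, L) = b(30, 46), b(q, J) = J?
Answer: 113394187/2465091 ≈ 46.000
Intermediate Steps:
M = -1/2465091 (M = 1/(-2465091) = -1/2465091 ≈ -4.0566e-7)
d = -129 (d = 7 - 136 = -129)
D(Y, L) = 46
D(-1648, d) - M = 46 - 1*(-1/2465091) = 46 + 1/2465091 = 113394187/2465091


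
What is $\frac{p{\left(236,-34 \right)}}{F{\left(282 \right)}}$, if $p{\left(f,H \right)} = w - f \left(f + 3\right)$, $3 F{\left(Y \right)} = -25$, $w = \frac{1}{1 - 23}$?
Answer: $\frac{3722667}{550} \approx 6768.5$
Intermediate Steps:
$w = - \frac{1}{22}$ ($w = \frac{1}{-22} = - \frac{1}{22} \approx -0.045455$)
$F{\left(Y \right)} = - \frac{25}{3}$ ($F{\left(Y \right)} = \frac{1}{3} \left(-25\right) = - \frac{25}{3}$)
$p{\left(f,H \right)} = - \frac{1}{22} - f \left(3 + f\right)$ ($p{\left(f,H \right)} = - \frac{1}{22} - f \left(f + 3\right) = - \frac{1}{22} - f \left(3 + f\right)$)
$\frac{p{\left(236,-34 \right)}}{F{\left(282 \right)}} = \frac{- \frac{1}{22} - 236^{2} - 708}{- \frac{25}{3}} = \left(- \frac{1}{22} - 55696 - 708\right) \left(- \frac{3}{25}\right) = \left(- \frac{1240889}{22}\right) \left(- \frac{3}{25}\right) = \frac{3722667}{550}$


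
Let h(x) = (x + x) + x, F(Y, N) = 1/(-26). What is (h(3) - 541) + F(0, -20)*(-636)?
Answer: -6598/13 ≈ -507.54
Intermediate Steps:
F(Y, N) = -1/26
h(x) = 3*x (h(x) = 2*x + x = 3*x)
(h(3) - 541) + F(0, -20)*(-636) = (3*3 - 541) - 1/26*(-636) = (9 - 541) + 318/13 = -532 + 318/13 = -6598/13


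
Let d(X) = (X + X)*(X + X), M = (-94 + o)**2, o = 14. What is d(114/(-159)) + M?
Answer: 17983376/2809 ≈ 6402.1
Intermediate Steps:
M = 6400 (M = (-94 + 14)**2 = (-80)**2 = 6400)
d(X) = 4*X**2 (d(X) = (2*X)*(2*X) = 4*X**2)
d(114/(-159)) + M = 4*(114/(-159))**2 + 6400 = 4*(114*(-1/159))**2 + 6400 = 4*(-38/53)**2 + 6400 = 4*(1444/2809) + 6400 = 5776/2809 + 6400 = 17983376/2809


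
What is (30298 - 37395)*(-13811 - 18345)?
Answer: 228211132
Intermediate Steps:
(30298 - 37395)*(-13811 - 18345) = -7097*(-32156) = 228211132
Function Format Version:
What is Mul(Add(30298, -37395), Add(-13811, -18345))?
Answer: 228211132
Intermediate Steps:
Mul(Add(30298, -37395), Add(-13811, -18345)) = Mul(-7097, -32156) = 228211132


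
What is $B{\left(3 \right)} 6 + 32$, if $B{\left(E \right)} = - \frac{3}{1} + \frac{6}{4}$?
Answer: $23$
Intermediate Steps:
$B{\left(E \right)} = - \frac{3}{2}$ ($B{\left(E \right)} = \left(-3\right) 1 + 6 \cdot \frac{1}{4} = -3 + \frac{3}{2} = - \frac{3}{2}$)
$B{\left(3 \right)} 6 + 32 = \left(- \frac{3}{2}\right) 6 + 32 = -9 + 32 = 23$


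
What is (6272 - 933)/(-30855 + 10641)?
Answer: -5339/20214 ≈ -0.26412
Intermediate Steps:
(6272 - 933)/(-30855 + 10641) = 5339/(-20214) = 5339*(-1/20214) = -5339/20214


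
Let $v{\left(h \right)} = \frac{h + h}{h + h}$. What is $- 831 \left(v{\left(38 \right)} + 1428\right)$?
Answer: $-1187499$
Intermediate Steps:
$v{\left(h \right)} = 1$ ($v{\left(h \right)} = \frac{2 h}{2 h} = 2 h \frac{1}{2 h} = 1$)
$- 831 \left(v{\left(38 \right)} + 1428\right) = - 831 \left(1 + 1428\right) = \left(-831\right) 1429 = -1187499$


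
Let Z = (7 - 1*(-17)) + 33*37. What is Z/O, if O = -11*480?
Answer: -83/352 ≈ -0.23580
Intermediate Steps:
O = -5280
Z = 1245 (Z = (7 + 17) + 1221 = 24 + 1221 = 1245)
Z/O = 1245/(-5280) = 1245*(-1/5280) = -83/352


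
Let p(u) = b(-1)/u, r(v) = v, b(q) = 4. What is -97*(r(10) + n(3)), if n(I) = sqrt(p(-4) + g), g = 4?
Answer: -970 - 97*sqrt(3) ≈ -1138.0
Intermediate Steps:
p(u) = 4/u
n(I) = sqrt(3) (n(I) = sqrt(4/(-4) + 4) = sqrt(4*(-1/4) + 4) = sqrt(-1 + 4) = sqrt(3))
-97*(r(10) + n(3)) = -97*(10 + sqrt(3)) = -970 - 97*sqrt(3)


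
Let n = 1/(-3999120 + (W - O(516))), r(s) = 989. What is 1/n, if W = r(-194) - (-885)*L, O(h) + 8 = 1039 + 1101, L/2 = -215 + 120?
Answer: -4168413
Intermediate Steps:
L = -190 (L = 2*(-215 + 120) = 2*(-95) = -190)
O(h) = 2132 (O(h) = -8 + (1039 + 1101) = -8 + 2140 = 2132)
W = -167161 (W = 989 - (-885)*(-190) = 989 - 1*168150 = 989 - 168150 = -167161)
n = -1/4168413 (n = 1/(-3999120 + (-167161 - 1*2132)) = 1/(-3999120 + (-167161 - 2132)) = 1/(-3999120 - 169293) = 1/(-4168413) = -1/4168413 ≈ -2.3990e-7)
1/n = 1/(-1/4168413) = -4168413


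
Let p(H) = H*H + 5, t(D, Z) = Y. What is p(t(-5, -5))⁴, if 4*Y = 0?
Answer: 625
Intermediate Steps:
Y = 0 (Y = (¼)*0 = 0)
t(D, Z) = 0
p(H) = 5 + H² (p(H) = H² + 5 = 5 + H²)
p(t(-5, -5))⁴ = (5 + 0²)⁴ = (5 + 0)⁴ = 5⁴ = 625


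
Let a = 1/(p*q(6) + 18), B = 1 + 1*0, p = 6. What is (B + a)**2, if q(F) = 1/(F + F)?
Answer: 1521/1369 ≈ 1.1110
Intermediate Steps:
q(F) = 1/(2*F)
B = 1 (B = 1 + 0 = 1)
a = 2/37 (a = 1/(6*((1/2)/6) + 18) = 1/(6*((1/2)*(1/6)) + 18) = 1/(6*(1/12) + 18) = 1/(1/2 + 18) = 1/(37/2) = 2/37 ≈ 0.054054)
(B + a)**2 = (1 + 2/37)**2 = (39/37)**2 = 1521/1369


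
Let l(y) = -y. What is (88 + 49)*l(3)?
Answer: -411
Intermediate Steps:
(88 + 49)*l(3) = (88 + 49)*(-1*3) = 137*(-3) = -411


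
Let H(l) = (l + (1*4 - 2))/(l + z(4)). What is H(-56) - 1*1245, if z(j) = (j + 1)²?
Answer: -38541/31 ≈ -1243.3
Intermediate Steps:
z(j) = (1 + j)²
H(l) = (2 + l)/(25 + l) (H(l) = (l + (1*4 - 2))/(l + (1 + 4)²) = (l + (4 - 2))/(l + 5²) = (l + 2)/(l + 25) = (2 + l)/(25 + l))
H(-56) - 1*1245 = (2 - 56)/(25 - 56) - 1*1245 = -54/(-31) - 1245 = -1/31*(-54) - 1245 = 54/31 - 1245 = -38541/31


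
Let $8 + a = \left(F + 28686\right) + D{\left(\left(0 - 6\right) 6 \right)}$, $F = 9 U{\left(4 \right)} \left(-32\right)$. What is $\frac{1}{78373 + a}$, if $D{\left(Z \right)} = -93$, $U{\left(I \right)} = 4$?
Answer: $\frac{1}{105806} \approx 9.4513 \cdot 10^{-6}$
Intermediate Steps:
$F = -1152$ ($F = 9 \cdot 4 \left(-32\right) = 36 \left(-32\right) = -1152$)
$a = 27433$ ($a = -8 + \left(\left(-1152 + 28686\right) - 93\right) = -8 + \left(27534 - 93\right) = -8 + 27441 = 27433$)
$\frac{1}{78373 + a} = \frac{1}{78373 + 27433} = \frac{1}{105806}$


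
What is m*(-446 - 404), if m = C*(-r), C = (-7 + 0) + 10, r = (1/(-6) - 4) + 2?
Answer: -5525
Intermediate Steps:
r = -13/6 (r = (-1/6 - 4) + 2 = -25/6 + 2 = -13/6 ≈ -2.1667)
C = 3 (C = -7 + 10 = 3)
m = 13/2 (m = 3*(-1*(-13/6)) = 3*(13/6) = 13/2 ≈ 6.5000)
m*(-446 - 404) = 13*(-446 - 404)/2 = (13/2)*(-850) = -5525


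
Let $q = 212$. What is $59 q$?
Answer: $12508$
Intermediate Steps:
$59 q = 59 \cdot 212 = 12508$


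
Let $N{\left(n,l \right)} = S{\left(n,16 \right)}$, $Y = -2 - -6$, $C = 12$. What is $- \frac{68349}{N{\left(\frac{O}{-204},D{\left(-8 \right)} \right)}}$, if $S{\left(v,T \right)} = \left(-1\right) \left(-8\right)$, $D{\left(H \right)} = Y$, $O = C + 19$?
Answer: $- \frac{68349}{8} \approx -8543.6$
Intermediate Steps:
$O = 31$ ($O = 12 + 19 = 31$)
$Y = 4$ ($Y = -2 + 6 = 4$)
$D{\left(H \right)} = 4$
$S{\left(v,T \right)} = 8$
$N{\left(n,l \right)} = 8$
$- \frac{68349}{N{\left(\frac{O}{-204},D{\left(-8 \right)} \right)}} = - \frac{68349}{8}$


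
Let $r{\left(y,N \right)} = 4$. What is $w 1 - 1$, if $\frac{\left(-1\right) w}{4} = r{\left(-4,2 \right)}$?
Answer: $-17$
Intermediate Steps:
$w = -16$ ($w = \left(-4\right) 4 = -16$)
$w 1 - 1 = \left(-16\right) 1 - 1 = -16 - 1 = -17$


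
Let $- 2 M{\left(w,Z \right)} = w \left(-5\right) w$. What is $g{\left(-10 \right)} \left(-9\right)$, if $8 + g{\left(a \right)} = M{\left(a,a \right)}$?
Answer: $-2178$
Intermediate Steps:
$M{\left(w,Z \right)} = \frac{5 w^{2}}{2}$ ($M{\left(w,Z \right)} = - \frac{w \left(-5\right) w}{2} = - \frac{- 5 w w}{2} = - \frac{\left(-5\right) w^{2}}{2} = \frac{5 w^{2}}{2}$)
$g{\left(a \right)} = -8 + \frac{5 a^{2}}{2}$
$g{\left(-10 \right)} \left(-9\right) = \left(-8 + \frac{5 \left(-10\right)^{2}}{2}\right) \left(-9\right) = \left(-8 + \frac{5}{2} \cdot 100\right) \left(-9\right) = \left(-8 + 250\right) \left(-9\right) = 242 \left(-9\right) = -2178$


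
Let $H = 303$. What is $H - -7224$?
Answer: $7527$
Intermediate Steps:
$H - -7224 = 303 - -7224 = 303 + 7224 = 7527$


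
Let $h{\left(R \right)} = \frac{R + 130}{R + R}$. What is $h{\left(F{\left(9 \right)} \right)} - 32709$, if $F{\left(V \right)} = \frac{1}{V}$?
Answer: $- \frac{64247}{2} \approx -32124.0$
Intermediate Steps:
$h{\left(R \right)} = \frac{130 + R}{2 R}$
$h{\left(F{\left(9 \right)} \right)} - 32709 = \frac{130 + \frac{1}{9}}{2 \cdot \frac{1}{9}} - 32709 = \frac{\frac{1}{\frac{1}{9}} \left(130 + \frac{1}{9}\right)}{2} - 32709 = \frac{1}{2} \cdot 9 \cdot \frac{1171}{9} - 32709 = \frac{1171}{2} - 32709 = - \frac{64247}{2}$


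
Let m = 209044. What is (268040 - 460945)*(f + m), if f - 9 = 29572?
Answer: -46031955625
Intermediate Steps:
f = 29581 (f = 9 + 29572 = 29581)
(268040 - 460945)*(f + m) = (268040 - 460945)*(29581 + 209044) = -192905*238625 = -46031955625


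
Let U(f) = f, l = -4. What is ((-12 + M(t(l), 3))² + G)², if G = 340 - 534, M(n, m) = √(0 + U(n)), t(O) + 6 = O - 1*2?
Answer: -3068 + 5952*I*√3 ≈ -3068.0 + 10309.0*I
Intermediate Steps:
t(O) = -8 + O (t(O) = -6 + (O - 1*2) = -6 + (O - 2) = -6 + (-2 + O) = -8 + O)
M(n, m) = √n (M(n, m) = √(0 + n) = √n)
G = -194
((-12 + M(t(l), 3))² + G)² = ((-12 + √(-8 - 4))² - 194)² = ((-12 + √(-12))² - 194)² = ((-12 + 2*I*√3)² - 194)² = (-194 + (-12 + 2*I*√3)²)²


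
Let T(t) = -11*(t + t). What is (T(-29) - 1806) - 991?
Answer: -2159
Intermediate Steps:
T(t) = -22*t
(T(-29) - 1806) - 991 = (-22*(-29) - 1806) - 991 = (638 - 1806) - 991 = -1168 - 991 = -2159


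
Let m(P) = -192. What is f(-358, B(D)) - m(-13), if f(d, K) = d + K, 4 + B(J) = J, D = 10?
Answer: -160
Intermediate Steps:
B(J) = -4 + J
f(d, K) = K + d
f(-358, B(D)) - m(-13) = ((-4 + 10) - 358) - 1*(-192) = (6 - 358) + 192 = -352 + 192 = -160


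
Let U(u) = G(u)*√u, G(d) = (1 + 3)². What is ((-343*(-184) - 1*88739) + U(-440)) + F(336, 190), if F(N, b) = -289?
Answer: -25916 + 32*I*√110 ≈ -25916.0 + 335.62*I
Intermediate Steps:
G(d) = 16 (G(d) = 4² = 16)
U(u) = 16*√u
((-343*(-184) - 1*88739) + U(-440)) + F(336, 190) = ((-343*(-184) - 1*88739) + 16*√(-440)) - 289 = ((63112 - 88739) + 16*(2*I*√110)) - 289 = (-25627 + 32*I*√110) - 289 = -25916 + 32*I*√110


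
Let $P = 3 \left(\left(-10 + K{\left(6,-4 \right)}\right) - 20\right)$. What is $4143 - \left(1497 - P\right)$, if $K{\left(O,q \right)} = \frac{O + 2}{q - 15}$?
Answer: $\frac{48540}{19} \approx 2554.7$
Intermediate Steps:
$K{\left(O,q \right)} = \frac{2 + O}{-15 + q}$ ($K{\left(O,q \right)} = \frac{2 + O}{q - 15} = \frac{2 + O}{-15 + q}$)
$P = - \frac{1734}{19}$ ($P = 3 \left(\left(-10 + \frac{2 + 6}{-15 - 4}\right) - 20\right) = 3 \left(\left(-10 + \frac{1}{-19} \cdot 8\right) - 20\right) = 3 \left(\left(-10 - \frac{8}{19}\right) - 20\right) = 3 \left(- \frac{198}{19} - 20\right) = 3 \left(- \frac{578}{19}\right) = - \frac{1734}{19} \approx -91.263$)
$4143 - \left(1497 - P\right) = 4143 - \left(1497 - - \frac{1734}{19}\right) = 4143 - \left(1497 + \frac{1734}{19}\right) = 4143 - \frac{30177}{19} = \frac{48540}{19}$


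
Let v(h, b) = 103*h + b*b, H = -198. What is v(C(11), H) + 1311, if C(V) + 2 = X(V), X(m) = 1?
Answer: 40412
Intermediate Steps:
C(V) = -1 (C(V) = -2 + 1 = -1)
v(h, b) = b² + 103*h (v(h, b) = 103*h + b² = b² + 103*h)
v(C(11), H) + 1311 = ((-198)² + 103*(-1)) + 1311 = (39204 - 103) + 1311 = 39101 + 1311 = 40412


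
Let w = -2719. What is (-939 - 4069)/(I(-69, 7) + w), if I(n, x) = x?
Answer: 626/339 ≈ 1.8466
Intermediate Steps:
(-939 - 4069)/(I(-69, 7) + w) = (-939 - 4069)/(7 - 2719) = -5008/(-2712) = -5008*(-1/2712) = 626/339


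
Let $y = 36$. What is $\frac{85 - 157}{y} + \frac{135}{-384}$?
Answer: $- \frac{301}{128} \approx -2.3516$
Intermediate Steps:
$\frac{85 - 157}{y} + \frac{135}{-384} = \frac{85 - 157}{36} + \frac{135}{-384} = \left(85 - 157\right) \frac{1}{36} + 135 \left(- \frac{1}{384}\right) = \left(-72\right) \frac{1}{36} - \frac{45}{128} = -2 - \frac{45}{128} = - \frac{301}{128}$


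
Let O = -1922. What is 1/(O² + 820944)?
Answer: 1/4515028 ≈ 2.2148e-7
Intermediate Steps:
1/(O² + 820944) = 1/((-1922)² + 820944) = 1/(3694084 + 820944) = 1/4515028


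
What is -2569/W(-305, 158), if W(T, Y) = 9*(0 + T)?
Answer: 2569/2745 ≈ 0.93588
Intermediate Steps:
W(T, Y) = 9*T
-2569/W(-305, 158) = -2569/(9*(-305)) = -2569/(-2745) = -2569*(-1/2745) = 2569/2745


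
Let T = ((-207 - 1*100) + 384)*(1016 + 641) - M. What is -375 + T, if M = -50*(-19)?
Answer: 126264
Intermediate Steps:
M = 950
T = 126639 (T = ((-207 - 1*100) + 384)*(1016 + 641) - 1*950 = ((-207 - 100) + 384)*1657 - 950 = (-307 + 384)*1657 - 950 = 77*1657 - 950 = 127589 - 950 = 126639)
-375 + T = -375 + 126639 = 126264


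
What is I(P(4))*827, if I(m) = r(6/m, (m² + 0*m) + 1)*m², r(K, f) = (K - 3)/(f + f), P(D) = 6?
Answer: -29772/37 ≈ -804.65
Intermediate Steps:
r(K, f) = (-3 + K)/(2*f) (r(K, f) = (-3 + K)/((2*f)) = (-3 + K)*(1/(2*f)) = (-3 + K)/(2*f))
I(m) = m²*(-3 + 6/m)/(2*(1 + m²)) (I(m) = ((-3 + 6/m)/(2*((m² + 0*m) + 1)))*m² = ((-3 + 6/m)/(2*((m² + 0) + 1)))*m² = ((-3 + 6/m)/(2*(m² + 1)))*m² = ((-3 + 6/m)/(2*(1 + m²)))*m² = m²*(-3 + 6/m)/(2*(1 + m²)))
I(P(4))*827 = ((3/2)*6*(2 - 1*6)/(1 + 6²))*827 = ((3/2)*6*(2 - 6)/(1 + 36))*827 = ((3/2)*6*(-4)/37)*827 = ((3/2)*6*(1/37)*(-4))*827 = -36/37*827 = -29772/37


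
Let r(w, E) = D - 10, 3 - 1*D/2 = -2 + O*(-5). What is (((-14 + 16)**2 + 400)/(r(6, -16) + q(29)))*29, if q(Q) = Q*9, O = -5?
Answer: 11716/211 ≈ 55.526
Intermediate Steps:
D = -40 (D = 6 - 2*(-2 - 5*(-5)) = 6 - 2*(-2 + 25) = 6 - 2*23 = 6 - 46 = -40)
r(w, E) = -50 (r(w, E) = -40 - 10 = -50)
q(Q) = 9*Q
(((-14 + 16)**2 + 400)/(r(6, -16) + q(29)))*29 = (((-14 + 16)**2 + 400)/(-50 + 9*29))*29 = ((2**2 + 400)/(-50 + 261))*29 = ((4 + 400)/211)*29 = (404*(1/211))*29 = (404/211)*29 = 11716/211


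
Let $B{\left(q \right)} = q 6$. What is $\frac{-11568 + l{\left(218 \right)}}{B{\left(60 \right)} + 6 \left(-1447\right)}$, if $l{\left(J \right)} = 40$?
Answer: $\frac{5764}{4161} \approx 1.3852$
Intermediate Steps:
$B{\left(q \right)} = 6 q$
$\frac{-11568 + l{\left(218 \right)}}{B{\left(60 \right)} + 6 \left(-1447\right)} = \frac{-11568 + 40}{6 \cdot 60 + 6 \left(-1447\right)} = - \frac{11528}{360 - 8682} = - \frac{11528}{-8322} = \left(-11528\right) \left(- \frac{1}{8322}\right) = \frac{5764}{4161}$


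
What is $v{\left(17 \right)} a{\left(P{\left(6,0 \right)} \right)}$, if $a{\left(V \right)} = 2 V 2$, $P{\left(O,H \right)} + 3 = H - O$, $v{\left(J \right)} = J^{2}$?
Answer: $-10404$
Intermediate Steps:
$P{\left(O,H \right)} = -3 + H - O$ ($P{\left(O,H \right)} = -3 + \left(H - O\right) = -3 + H - O$)
$a{\left(V \right)} = 4 V$
$v{\left(17 \right)} a{\left(P{\left(6,0 \right)} \right)} = 17^{2} \cdot 4 \left(-3 + 0 - 6\right) = 289 \cdot 4 \left(-3 + 0 - 6\right) = 289 \cdot 4 \left(-9\right) = 289 \left(-36\right) = -10404$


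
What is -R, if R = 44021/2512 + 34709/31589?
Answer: -1477768377/79351568 ≈ -18.623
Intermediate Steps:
R = 1477768377/79351568 (R = 44021*(1/2512) + 34709*(1/31589) = 44021/2512 + 34709/31589 = 1477768377/79351568 ≈ 18.623)
-R = -1*1477768377/79351568 = -1477768377/79351568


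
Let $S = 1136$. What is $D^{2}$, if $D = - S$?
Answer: $1290496$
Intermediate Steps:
$D = -1136$ ($D = \left(-1\right) 1136 = -1136$)
$D^{2} = \left(-1136\right)^{2} = 1290496$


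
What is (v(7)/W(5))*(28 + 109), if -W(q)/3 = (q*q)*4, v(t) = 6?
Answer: -137/50 ≈ -2.7400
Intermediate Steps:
W(q) = -12*q² (W(q) = -3*q*q*4 = -3*q²*4 = -12*q²)
(v(7)/W(5))*(28 + 109) = (6/((-12*5²)))*(28 + 109) = (6/((-12*25)))*137 = (6/(-300))*137 = (6*(-1/300))*137 = -1/50*137 = -137/50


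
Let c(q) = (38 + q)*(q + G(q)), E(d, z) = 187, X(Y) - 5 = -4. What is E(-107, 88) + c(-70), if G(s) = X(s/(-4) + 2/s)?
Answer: 2395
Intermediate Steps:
X(Y) = 1 (X(Y) = 5 - 4 = 1)
G(s) = 1
c(q) = (1 + q)*(38 + q) (c(q) = (38 + q)*(q + 1) = (38 + q)*(1 + q) = (1 + q)*(38 + q))
E(-107, 88) + c(-70) = 187 + (38 + (-70)² + 39*(-70)) = 187 + (38 + 4900 - 2730) = 187 + 2208 = 2395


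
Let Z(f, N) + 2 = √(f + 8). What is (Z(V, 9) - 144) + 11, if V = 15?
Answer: -135 + √23 ≈ -130.20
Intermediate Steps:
Z(f, N) = -2 + √(8 + f) (Z(f, N) = -2 + √(f + 8) = -2 + √(8 + f))
(Z(V, 9) - 144) + 11 = ((-2 + √(8 + 15)) - 144) + 11 = ((-2 + √23) - 144) + 11 = (-146 + √23) + 11 = -135 + √23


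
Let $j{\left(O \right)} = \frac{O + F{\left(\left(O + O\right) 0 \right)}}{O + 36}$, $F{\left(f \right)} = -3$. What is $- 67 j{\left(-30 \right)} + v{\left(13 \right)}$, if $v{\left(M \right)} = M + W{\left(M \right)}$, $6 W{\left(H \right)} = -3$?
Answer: $381$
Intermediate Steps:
$W{\left(H \right)} = - \frac{1}{2}$ ($W{\left(H \right)} = \frac{1}{6} \left(-3\right) = - \frac{1}{2}$)
$j{\left(O \right)} = \frac{-3 + O}{36 + O}$ ($j{\left(O \right)} = \frac{O - 3}{O + 36} = \frac{-3 + O}{36 + O}$)
$v{\left(M \right)} = - \frac{1}{2} + M$ ($v{\left(M \right)} = M - \frac{1}{2} = - \frac{1}{2} + M$)
$- 67 j{\left(-30 \right)} + v{\left(13 \right)} = - 67 \frac{-3 - 30}{36 - 30} + \left(- \frac{1}{2} + 13\right) = - 67 \cdot \frac{1}{6} \left(-33\right) + \frac{25}{2} = \left(-67\right) \left(- \frac{11}{2}\right) + \frac{25}{2} = \frac{737}{2} + \frac{25}{2} = 381$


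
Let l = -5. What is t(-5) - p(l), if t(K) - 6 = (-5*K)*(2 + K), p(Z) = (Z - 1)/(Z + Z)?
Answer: -348/5 ≈ -69.600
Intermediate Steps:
p(Z) = (-1 + Z)/(2*Z) (p(Z) = (-1 + Z)/((2*Z)) = (-1 + Z)*(1/(2*Z)) = (-1 + Z)/(2*Z))
t(K) = 6 - 5*K*(2 + K) (t(K) = 6 + (-5*K)*(2 + K) = 6 - 5*K*(2 + K))
t(-5) - p(l) = (6 - 10*(-5) - 5*(-5)²) - (-1 - 5)/(2*(-5)) = (6 + 50 - 5*25) - (-1)*(-6)/(2*5) = (6 + 50 - 125) - 1*⅗ = -69 - ⅗ = -348/5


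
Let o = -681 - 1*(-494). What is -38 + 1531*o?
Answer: -286335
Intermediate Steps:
o = -187 (o = -681 + 494 = -187)
-38 + 1531*o = -38 + 1531*(-187) = -38 - 286297 = -286335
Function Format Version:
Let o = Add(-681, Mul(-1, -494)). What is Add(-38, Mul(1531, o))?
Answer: -286335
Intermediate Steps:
o = -187 (o = Add(-681, 494) = -187)
Add(-38, Mul(1531, o)) = Add(-38, Mul(1531, -187)) = Add(-38, -286297) = -286335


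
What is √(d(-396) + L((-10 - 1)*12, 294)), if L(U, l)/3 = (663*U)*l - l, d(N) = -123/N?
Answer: I*√336239612511/66 ≈ 8785.8*I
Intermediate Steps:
L(U, l) = -3*l + 1989*U*l (L(U, l) = 3*((663*U)*l - l) = 3*(663*U*l - l) = 3*(-l + 663*U*l) = -3*l + 1989*U*l)
√(d(-396) + L((-10 - 1)*12, 294)) = √(-123/(-396) + 3*294*(-1 + 663*((-10 - 1)*12))) = √(-123*(-1/396) + 3*294*(-1 + 663*(-11*12))) = √(41/132 + 3*294*(-1 + 663*(-132))) = √(41/132 + 3*294*(-1 - 87516)) = √(41/132 + 3*294*(-87517)) = √(41/132 - 77189994) = √(-10189079167/132) = I*√336239612511/66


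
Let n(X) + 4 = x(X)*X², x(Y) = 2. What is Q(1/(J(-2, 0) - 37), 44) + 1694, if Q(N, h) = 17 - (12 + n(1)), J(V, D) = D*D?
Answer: 1701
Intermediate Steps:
J(V, D) = D²
n(X) = -4 + 2*X²
Q(N, h) = 7 (Q(N, h) = 17 - (12 + (-4 + 2*1²)) = 17 - (12 + (-4 + 2*1)) = 17 - (12 + (-4 + 2)) = 17 - (12 - 2) = 17 - 1*10 = 17 - 10 = 7)
Q(1/(J(-2, 0) - 37), 44) + 1694 = 7 + 1694 = 1701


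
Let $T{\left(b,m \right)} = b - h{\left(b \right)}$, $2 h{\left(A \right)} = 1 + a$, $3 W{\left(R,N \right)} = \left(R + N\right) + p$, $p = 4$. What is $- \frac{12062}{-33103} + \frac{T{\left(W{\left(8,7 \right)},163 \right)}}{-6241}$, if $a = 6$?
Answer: $\frac{451110901}{1239574938} \approx 0.36392$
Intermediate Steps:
$W{\left(R,N \right)} = \frac{4}{3} + \frac{N}{3} + \frac{R}{3}$ ($W{\left(R,N \right)} = \frac{\left(R + N\right) + 4}{3} = \frac{\left(N + R\right) + 4}{3} = \frac{4 + N + R}{3} = \frac{4}{3} + \frac{N}{3} + \frac{R}{3}$)
$h{\left(A \right)} = \frac{7}{2}$ ($h{\left(A \right)} = \frac{1 + 6}{2} = \frac{1}{2} \cdot 7 = \frac{7}{2}$)
$T{\left(b,m \right)} = - \frac{7}{2} + b$ ($T{\left(b,m \right)} = b - \frac{7}{2} = - \frac{7}{2} + b$)
$- \frac{12062}{-33103} + \frac{T{\left(W{\left(8,7 \right)},163 \right)}}{-6241} = - \frac{12062}{-33103} + \frac{- \frac{7}{2} + \left(\frac{4}{3} + \frac{1}{3} \cdot 7 + \frac{1}{3} \cdot 8\right)}{-6241} = \left(-12062\right) \left(- \frac{1}{33103}\right) + \left(- \frac{7}{2} + \left(\frac{4}{3} + \frac{7}{3} + \frac{8}{3}\right)\right) \left(- \frac{1}{6241}\right) = \frac{12062}{33103} + \left(- \frac{7}{2} + \frac{19}{3}\right) \left(- \frac{1}{6241}\right) = \frac{12062}{33103} + \frac{17}{6} \left(- \frac{1}{6241}\right) = \frac{12062}{33103} - \frac{17}{37446} = \frac{451110901}{1239574938}$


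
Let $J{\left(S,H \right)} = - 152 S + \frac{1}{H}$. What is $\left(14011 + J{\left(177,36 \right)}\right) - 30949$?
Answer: $- \frac{1578311}{36} \approx -43842.0$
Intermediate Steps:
$J{\left(S,H \right)} = \frac{1}{H} - 152 S$
$\left(14011 + J{\left(177,36 \right)}\right) - 30949 = \left(14011 + \left(\frac{1}{36} - 26904\right)\right) - 30949 = \left(14011 - \frac{968543}{36}\right) - 30949 = - \frac{464147}{36} - 30949 = - \frac{1578311}{36}$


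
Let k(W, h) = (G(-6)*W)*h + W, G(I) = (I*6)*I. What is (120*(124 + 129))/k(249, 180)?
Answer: 10120/3227123 ≈ 0.0031359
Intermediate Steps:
G(I) = 6*I**2 (G(I) = (6*I)*I = 6*I**2)
k(W, h) = W + 216*W*h (k(W, h) = ((6*(-6)**2)*W)*h + W = ((6*36)*W)*h + W = (216*W)*h + W = 216*W*h + W = W + 216*W*h)
(120*(124 + 129))/k(249, 180) = (120*(124 + 129))/((249*(1 + 216*180))) = (120*253)/((249*(1 + 38880))) = 30360/((249*38881)) = 30360/9681369 = 30360*(1/9681369) = 10120/3227123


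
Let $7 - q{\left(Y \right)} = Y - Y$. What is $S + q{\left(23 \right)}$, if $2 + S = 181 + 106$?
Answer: $292$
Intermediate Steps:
$q{\left(Y \right)} = 7$ ($q{\left(Y \right)} = 7 - \left(Y - Y\right) = 7 - 0 = 7 + 0 = 7$)
$S = 285$ ($S = -2 + \left(181 + 106\right) = -2 + 287 = 285$)
$S + q{\left(23 \right)} = 285 + 7 = 292$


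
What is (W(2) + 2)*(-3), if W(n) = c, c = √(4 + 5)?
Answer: -15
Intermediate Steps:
c = 3 (c = √9 = 3)
W(n) = 3
(W(2) + 2)*(-3) = (3 + 2)*(-3) = 5*(-3) = -15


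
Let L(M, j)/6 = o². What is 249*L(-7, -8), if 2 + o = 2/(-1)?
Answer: 23904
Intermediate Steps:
o = -4 (o = -2 + 2/(-1) = -2 + 2*(-1) = -2 - 2 = -4)
L(M, j) = 96 (L(M, j) = 6*(-4)² = 6*16 = 96)
249*L(-7, -8) = 249*96 = 23904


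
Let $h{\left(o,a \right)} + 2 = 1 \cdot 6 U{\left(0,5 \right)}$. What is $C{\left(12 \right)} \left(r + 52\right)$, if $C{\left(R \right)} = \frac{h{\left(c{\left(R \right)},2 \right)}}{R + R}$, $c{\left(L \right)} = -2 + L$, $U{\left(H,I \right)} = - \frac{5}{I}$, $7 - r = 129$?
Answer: $\frac{70}{3} \approx 23.333$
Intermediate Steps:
$r = -122$ ($r = 7 - 129 = -122$)
$h{\left(o,a \right)} = -8$ ($h{\left(o,a \right)} = -2 + 1 \cdot 6 \left(- \frac{5}{5}\right) = -2 + 6 \left(\left(-5\right) \frac{1}{5}\right) = -2 + 6 \left(-1\right) = -2 - 6 = -8$)
$C{\left(R \right)} = - \frac{4}{R}$ ($C{\left(R \right)} = - \frac{8}{R + R} = - \frac{8}{2 R} = - 8 \frac{1}{2 R} = - \frac{4}{R}$)
$C{\left(12 \right)} \left(r + 52\right) = - \frac{4}{12} \left(-122 + 52\right) = \left(-4\right) \frac{1}{12} \left(-70\right) = \left(- \frac{1}{3}\right) \left(-70\right) = \frac{70}{3}$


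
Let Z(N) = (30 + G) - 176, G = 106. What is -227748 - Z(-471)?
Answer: -227708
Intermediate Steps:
Z(N) = -40 (Z(N) = (30 + 106) - 176 = 136 - 176 = -40)
-227748 - Z(-471) = -227748 - 1*(-40) = -227748 + 40 = -227708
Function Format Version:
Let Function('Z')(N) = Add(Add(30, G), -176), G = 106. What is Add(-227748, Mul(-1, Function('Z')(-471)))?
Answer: -227708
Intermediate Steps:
Function('Z')(N) = -40 (Function('Z')(N) = Add(Add(30, 106), -176) = Add(136, -176) = -40)
Add(-227748, Mul(-1, Function('Z')(-471))) = Add(-227748, Mul(-1, -40)) = Add(-227748, 40) = -227708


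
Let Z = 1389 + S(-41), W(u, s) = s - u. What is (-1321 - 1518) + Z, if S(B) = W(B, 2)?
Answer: -1407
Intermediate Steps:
S(B) = 2 - B
Z = 1432 (Z = 1389 + (2 - 1*(-41)) = 1389 + (2 + 41) = 1389 + 43 = 1432)
(-1321 - 1518) + Z = (-1321 - 1518) + 1432 = -2839 + 1432 = -1407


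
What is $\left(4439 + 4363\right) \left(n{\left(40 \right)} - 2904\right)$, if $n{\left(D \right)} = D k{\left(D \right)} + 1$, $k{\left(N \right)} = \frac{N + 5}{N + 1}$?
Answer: $- \frac{1031796846}{41} \approx -2.5166 \cdot 10^{7}$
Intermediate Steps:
$k{\left(N \right)} = \frac{5 + N}{1 + N}$
$n{\left(D \right)} = 1 + \frac{D \left(5 + D\right)}{1 + D}$ ($n{\left(D \right)} = D \frac{5 + D}{1 + D} + 1 = \frac{D \left(5 + D\right)}{1 + D} + 1 = 1 + \frac{D \left(5 + D\right)}{1 + D}$)
$\left(4439 + 4363\right) \left(n{\left(40 \right)} - 2904\right) = \left(4439 + 4363\right) \left(\frac{1 + 40 + 40 \left(5 + 40\right)}{1 + 40} - 2904\right) = 8802 \left(\frac{1 + 40 + 40 \cdot 45}{41} - 2904\right) = 8802 \left(\frac{1 + 40 + 1800}{41} - 2904\right) = 8802 \left(\frac{1}{41} \cdot 1841 - 2904\right) = 8802 \left(\frac{1841}{41} - 2904\right) = 8802 \left(- \frac{117223}{41}\right) = - \frac{1031796846}{41}$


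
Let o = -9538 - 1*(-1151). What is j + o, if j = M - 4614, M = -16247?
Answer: -29248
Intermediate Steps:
o = -8387 (o = -9538 + 1151 = -8387)
j = -20861 (j = -16247 - 4614 = -20861)
j + o = -20861 - 8387 = -29248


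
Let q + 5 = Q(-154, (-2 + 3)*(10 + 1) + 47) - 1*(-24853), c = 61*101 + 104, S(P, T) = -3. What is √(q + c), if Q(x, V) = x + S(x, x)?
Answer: 2*√7739 ≈ 175.94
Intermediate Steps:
Q(x, V) = -3 + x (Q(x, V) = x - 3 = -3 + x)
c = 6265 (c = 6161 + 104 = 6265)
q = 24691 (q = -5 + ((-3 - 154) - 1*(-24853)) = -5 + (-157 + 24853) = -5 + 24696 = 24691)
√(q + c) = √(24691 + 6265) = √30956 = 2*√7739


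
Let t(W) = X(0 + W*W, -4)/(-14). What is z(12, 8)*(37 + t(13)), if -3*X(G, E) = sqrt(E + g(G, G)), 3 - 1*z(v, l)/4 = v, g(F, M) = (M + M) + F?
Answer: -1332 - 6*sqrt(503)/7 ≈ -1351.2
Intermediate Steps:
g(F, M) = F + 2*M (g(F, M) = 2*M + F = F + 2*M)
z(v, l) = 12 - 4*v
X(G, E) = -sqrt(E + 3*G)/3 (X(G, E) = -sqrt(E + (G + 2*G))/3 = -sqrt(E + 3*G)/3)
t(W) = sqrt(-4 + 3*W**2)/42 (t(W) = -sqrt(-4 + 3*(0 + W*W))/3/(-14) = -sqrt(-4 + 3*(0 + W**2))/3*(-1/14) = -sqrt(-4 + 3*W**2)/3*(-1/14) = sqrt(-4 + 3*W**2)/42)
z(12, 8)*(37 + t(13)) = (12 - 4*12)*(37 + sqrt(-4 + 3*13**2)/42) = (12 - 48)*(37 + sqrt(-4 + 3*169)/42) = -36*(37 + sqrt(-4 + 507)/42) = -36*(37 + sqrt(503)/42) = -1332 - 6*sqrt(503)/7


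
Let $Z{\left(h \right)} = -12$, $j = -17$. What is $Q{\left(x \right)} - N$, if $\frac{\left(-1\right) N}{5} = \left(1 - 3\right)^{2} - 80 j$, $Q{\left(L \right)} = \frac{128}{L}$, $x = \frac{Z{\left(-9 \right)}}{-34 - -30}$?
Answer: $\frac{20588}{3} \approx 6862.7$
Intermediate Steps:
$x = 3$ ($x = - \frac{12}{-34 - -30} = - \frac{12}{-34 + 30} = - \frac{12}{-4} = \left(-12\right) \left(- \frac{1}{4}\right) = 3$)
$N = -6820$ ($N = - 5 \left(\left(1 - 3\right)^{2} - -1360\right) = - 5 \left(\left(-2\right)^{2} + 1360\right) = - 5 \left(4 + 1360\right) = \left(-5\right) 1364 = -6820$)
$Q{\left(x \right)} - N = \frac{128}{3} - -6820 = 128 \cdot \frac{1}{3} + 6820 = \frac{128}{3} + 6820 = \frac{20588}{3}$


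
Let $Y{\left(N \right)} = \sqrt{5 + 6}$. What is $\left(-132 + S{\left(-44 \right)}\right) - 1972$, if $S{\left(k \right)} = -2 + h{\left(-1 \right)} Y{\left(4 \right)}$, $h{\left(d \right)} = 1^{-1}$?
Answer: $-2106 + \sqrt{11} \approx -2102.7$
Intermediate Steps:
$Y{\left(N \right)} = \sqrt{11}$
$h{\left(d \right)} = 1$
$S{\left(k \right)} = -2 + \sqrt{11}$ ($S{\left(k \right)} = -2 + 1 \sqrt{11} = -2 + \sqrt{11}$)
$\left(-132 + S{\left(-44 \right)}\right) - 1972 = \left(-132 - \left(2 - \sqrt{11}\right)\right) - 1972 = \left(-134 + \sqrt{11}\right) - 1972 = -2106 + \sqrt{11}$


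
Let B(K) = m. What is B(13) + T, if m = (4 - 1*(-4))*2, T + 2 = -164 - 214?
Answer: -364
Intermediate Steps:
T = -380 (T = -2 + (-164 - 214) = -2 - 378 = -380)
m = 16 (m = (4 + 4)*2 = 8*2 = 16)
B(K) = 16
B(13) + T = 16 - 380 = -364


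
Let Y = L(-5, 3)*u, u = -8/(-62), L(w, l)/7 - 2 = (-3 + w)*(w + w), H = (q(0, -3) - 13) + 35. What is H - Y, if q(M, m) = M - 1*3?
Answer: -1707/31 ≈ -55.065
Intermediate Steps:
q(M, m) = -3 + M (q(M, m) = M - 3 = -3 + M)
H = 19 (H = ((-3 + 0) - 13) + 35 = (-3 - 13) + 35 = -16 + 35 = 19)
L(w, l) = 14 + 14*w*(-3 + w) (L(w, l) = 14 + 7*((-3 + w)*(w + w)) = 14 + 7*((-3 + w)*(2*w)) = 14 + 7*(2*w*(-3 + w)) = 14 + 14*w*(-3 + w))
u = 4/31 (u = -8*(-1/62) = 4/31 ≈ 0.12903)
Y = 2296/31 (Y = (14 - 42*(-5) + 14*(-5)²)*(4/31) = (14 + 210 + 14*25)*(4/31) = (14 + 210 + 350)*(4/31) = 574*(4/31) = 2296/31 ≈ 74.064)
H - Y = 19 - 1*2296/31 = 19 - 2296/31 = -1707/31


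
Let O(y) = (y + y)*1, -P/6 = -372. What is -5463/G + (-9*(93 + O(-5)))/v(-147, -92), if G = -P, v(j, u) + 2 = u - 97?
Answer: 301193/47368 ≈ 6.3586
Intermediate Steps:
v(j, u) = -99 + u (v(j, u) = -2 + (u - 97) = -2 + (-97 + u) = -99 + u)
P = 2232 (P = -6*(-372) = 2232)
O(y) = 2*y (O(y) = (2*y)*1 = 2*y)
G = -2232 (G = -1*2232 = -2232)
-5463/G + (-9*(93 + O(-5)))/v(-147, -92) = -5463/(-2232) + (-9*(93 + 2*(-5)))/(-99 - 92) = -5463*(-1/2232) - 9*(93 - 10)/(-191) = 607/248 - 9*83*(-1/191) = 607/248 - 747*(-1/191) = 607/248 + 747/191 = 301193/47368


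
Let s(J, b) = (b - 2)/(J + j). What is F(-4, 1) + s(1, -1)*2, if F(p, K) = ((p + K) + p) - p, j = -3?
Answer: 0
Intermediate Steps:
s(J, b) = (-2 + b)/(-3 + J) (s(J, b) = (b - 2)/(J - 3) = (-2 + b)/(-3 + J))
F(p, K) = K + p (F(p, K) = ((K + p) + p) - p = (K + 2*p) - p = K + p)
F(-4, 1) + s(1, -1)*2 = (1 - 4) + ((-2 - 1)/(-3 + 1))*2 = -3 + (-3/(-2))*2 = -3 - 1/2*(-3)*2 = -3 + (3/2)*2 = -3 + 3 = 0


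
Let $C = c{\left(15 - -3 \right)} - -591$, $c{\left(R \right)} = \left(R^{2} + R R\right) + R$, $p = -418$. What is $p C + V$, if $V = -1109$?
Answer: $-526535$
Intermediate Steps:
$c{\left(R \right)} = R + 2 R^{2}$ ($c{\left(R \right)} = \left(R^{2} + R^{2}\right) + R = 2 R^{2} + R = R + 2 R^{2}$)
$C = 1257$ ($C = \left(15 - -3\right) \left(1 + 2 \left(15 - -3\right)\right) - -591 = \left(15 + 3\right) \left(1 + 2 \left(15 + 3\right)\right) + 591 = 18 \left(1 + 2 \cdot 18\right) + 591 = 18 \left(1 + 36\right) + 591 = 18 \cdot 37 + 591 = 666 + 591 = 1257$)
$p C + V = \left(-418\right) 1257 - 1109 = -525426 - 1109 = -526535$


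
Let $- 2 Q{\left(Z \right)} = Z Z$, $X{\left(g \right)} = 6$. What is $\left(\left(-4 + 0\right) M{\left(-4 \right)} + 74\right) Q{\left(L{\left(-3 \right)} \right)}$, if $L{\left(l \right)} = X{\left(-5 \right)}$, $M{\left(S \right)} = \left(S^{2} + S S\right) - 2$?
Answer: $828$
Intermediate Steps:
$M{\left(S \right)} = -2 + 2 S^{2}$ ($M{\left(S \right)} = \left(S^{2} + S^{2}\right) - 2 = 2 S^{2} - 2 = -2 + 2 S^{2}$)
$L{\left(l \right)} = 6$
$Q{\left(Z \right)} = - \frac{Z^{2}}{2}$ ($Q{\left(Z \right)} = - \frac{Z Z}{2} = - \frac{Z^{2}}{2}$)
$\left(\left(-4 + 0\right) M{\left(-4 \right)} + 74\right) Q{\left(L{\left(-3 \right)} \right)} = \left(\left(-4 + 0\right) \left(-2 + 2 \left(-4\right)^{2}\right) + 74\right) \left(- \frac{6^{2}}{2}\right) = \left(- 4 \left(-2 + 2 \cdot 16\right) + 74\right) \left(\left(- \frac{1}{2}\right) 36\right) = \left(- 4 \left(-2 + 32\right) + 74\right) \left(-18\right) = \left(\left(-4\right) 30 + 74\right) \left(-18\right) = \left(-120 + 74\right) \left(-18\right) = \left(-46\right) \left(-18\right) = 828$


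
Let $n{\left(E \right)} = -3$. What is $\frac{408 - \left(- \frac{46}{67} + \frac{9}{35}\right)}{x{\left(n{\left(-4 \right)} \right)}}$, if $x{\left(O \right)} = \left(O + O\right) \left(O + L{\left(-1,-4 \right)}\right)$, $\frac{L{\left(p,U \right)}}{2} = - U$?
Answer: $- \frac{957767}{70350} \approx -13.614$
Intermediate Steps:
$L{\left(p,U \right)} = - 2 U$ ($L{\left(p,U \right)} = 2 \left(- U\right) = - 2 U$)
$x{\left(O \right)} = 2 O \left(8 + O\right)$ ($x{\left(O \right)} = \left(O + O\right) \left(O - -8\right) = 2 O \left(O + 8\right) = 2 O \left(8 + O\right)$)
$\frac{408 - \left(- \frac{46}{67} + \frac{9}{35}\right)}{x{\left(n{\left(-4 \right)} \right)}} = \frac{408 - \left(- \frac{46}{67} + \frac{9}{35}\right)}{2 \left(-3\right) \left(8 - 3\right)} = \frac{408 - - \frac{1007}{2345}}{2 \left(-3\right) 5} = \frac{408 + \left(- \frac{9}{35} + \frac{46}{67}\right)}{-30} = - \frac{408 + \frac{1007}{2345}}{30} = \left(- \frac{1}{30}\right) \frac{957767}{2345} = - \frac{957767}{70350}$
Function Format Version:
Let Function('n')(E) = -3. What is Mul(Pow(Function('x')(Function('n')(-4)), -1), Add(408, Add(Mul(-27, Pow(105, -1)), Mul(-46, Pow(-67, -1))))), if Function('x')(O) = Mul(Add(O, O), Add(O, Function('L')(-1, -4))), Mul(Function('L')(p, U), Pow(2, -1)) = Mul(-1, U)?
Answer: Rational(-957767, 70350) ≈ -13.614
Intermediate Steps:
Function('L')(p, U) = Mul(-2, U) (Function('L')(p, U) = Mul(2, Mul(-1, U)) = Mul(-2, U))
Function('x')(O) = Mul(2, O, Add(8, O)) (Function('x')(O) = Mul(Add(O, O), Add(O, Mul(-2, -4))) = Mul(Mul(2, O), Add(O, 8)) = Mul(Mul(2, O), Add(8, O)) = Mul(2, O, Add(8, O)))
Mul(Pow(Function('x')(Function('n')(-4)), -1), Add(408, Add(Mul(-27, Pow(105, -1)), Mul(-46, Pow(-67, -1))))) = Mul(Pow(Mul(2, -3, Add(8, -3)), -1), Add(408, Add(Mul(-27, Pow(105, -1)), Mul(-46, Pow(-67, -1))))) = Mul(Pow(Mul(2, -3, 5), -1), Add(408, Add(Mul(-27, Rational(1, 105)), Mul(-46, Rational(-1, 67))))) = Mul(Pow(-30, -1), Add(408, Add(Rational(-9, 35), Rational(46, 67)))) = Mul(Rational(-1, 30), Add(408, Rational(1007, 2345))) = Mul(Rational(-1, 30), Rational(957767, 2345)) = Rational(-957767, 70350)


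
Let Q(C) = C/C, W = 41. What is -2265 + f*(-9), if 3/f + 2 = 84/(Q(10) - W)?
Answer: -92595/41 ≈ -2258.4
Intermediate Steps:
Q(C) = 1
f = -30/41 (f = 3/(-2 + 84/(1 - 1*41)) = 3/(-2 + 84/(1 - 41)) = 3/(-2 + 84/(-40)) = 3/(-2 + 84*(-1/40)) = 3/(-2 - 21/10) = 3/(-41/10) = 3*(-10/41) = -30/41 ≈ -0.73171)
-2265 + f*(-9) = -2265 - 30/41*(-9) = -2265 + 270/41 = -92595/41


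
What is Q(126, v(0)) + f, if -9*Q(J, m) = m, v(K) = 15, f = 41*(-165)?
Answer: -20300/3 ≈ -6766.7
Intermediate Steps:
f = -6765
Q(J, m) = -m/9
Q(126, v(0)) + f = -⅑*15 - 6765 = -5/3 - 6765 = -20300/3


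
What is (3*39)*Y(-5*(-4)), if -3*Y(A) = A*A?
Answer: -15600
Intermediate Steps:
Y(A) = -A²/3 (Y(A) = -A*A/3 = -A²/3)
(3*39)*Y(-5*(-4)) = (3*39)*(-(-5*(-4))²/3) = 117*(-⅓*20²) = 117*(-⅓*400) = 117*(-400/3) = -15600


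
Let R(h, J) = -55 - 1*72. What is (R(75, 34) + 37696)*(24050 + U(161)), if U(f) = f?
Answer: 909583059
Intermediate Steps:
R(h, J) = -127 (R(h, J) = -55 - 72 = -127)
(R(75, 34) + 37696)*(24050 + U(161)) = (-127 + 37696)*(24050 + 161) = 37569*24211 = 909583059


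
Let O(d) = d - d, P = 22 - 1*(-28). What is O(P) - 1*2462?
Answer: -2462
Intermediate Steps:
P = 50 (P = 22 + 28 = 50)
O(d) = 0
O(P) - 1*2462 = 0 - 1*2462 = 0 - 2462 = -2462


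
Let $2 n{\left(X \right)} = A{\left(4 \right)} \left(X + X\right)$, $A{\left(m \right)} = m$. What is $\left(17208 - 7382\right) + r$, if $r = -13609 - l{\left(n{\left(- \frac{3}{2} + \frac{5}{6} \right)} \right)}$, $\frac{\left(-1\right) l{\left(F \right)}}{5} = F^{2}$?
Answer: $- \frac{33727}{9} \approx -3747.4$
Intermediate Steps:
$n{\left(X \right)} = 4 X$ ($n{\left(X \right)} = \frac{4 \left(X + X\right)}{2} = \frac{4 \cdot 2 X}{2} = \frac{8 X}{2} = 4 X$)
$l{\left(F \right)} = - 5 F^{2}$
$r = - \frac{122161}{9}$ ($r = -13609 - - 5 \left(4 \left(- \frac{3}{2} + \frac{5}{6}\right)\right)^{2} = -13609 - - 5 \left(4 \left(- \frac{2}{3}\right)\right)^{2} = -13609 - - 5 \left(- \frac{8}{3}\right)^{2} = -13609 - \left(-5\right) \frac{64}{9} = -13609 - - \frac{320}{9} = -13609 + \frac{320}{9} = - \frac{122161}{9} \approx -13573.0$)
$\left(17208 - 7382\right) + r = \left(17208 - 7382\right) - \frac{122161}{9} = 9826 - \frac{122161}{9} = - \frac{33727}{9}$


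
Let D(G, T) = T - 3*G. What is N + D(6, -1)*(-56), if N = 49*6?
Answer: 1358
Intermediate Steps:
N = 294
N + D(6, -1)*(-56) = 294 + (-1 - 3*6)*(-56) = 294 + (-1 - 18)*(-56) = 294 - 19*(-56) = 294 + 1064 = 1358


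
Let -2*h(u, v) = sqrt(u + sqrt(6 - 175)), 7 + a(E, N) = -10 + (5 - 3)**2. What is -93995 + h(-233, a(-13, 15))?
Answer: -93995 - sqrt(-233 + 13*I)/2 ≈ -93995.0 - 7.6351*I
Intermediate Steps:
a(E, N) = -13 (a(E, N) = -7 + (-10 + (5 - 3)**2) = -7 + (-10 + 2**2) = -7 + (-10 + 4) = -7 - 6 = -13)
h(u, v) = -sqrt(u + 13*I)/2 (h(u, v) = -sqrt(u + sqrt(6 - 175))/2 = -sqrt(u + sqrt(-169))/2 = -sqrt(u + 13*I)/2)
-93995 + h(-233, a(-13, 15)) = -93995 - sqrt(-233 + 13*I)/2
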